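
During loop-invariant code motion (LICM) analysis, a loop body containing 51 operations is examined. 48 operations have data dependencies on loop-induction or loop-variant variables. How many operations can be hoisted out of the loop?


Invariant candidates = total - loop-dependent
= 51 - 48 = 3

3


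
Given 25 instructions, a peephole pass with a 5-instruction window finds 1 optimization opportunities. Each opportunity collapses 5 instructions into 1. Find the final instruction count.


Each match removes 4 instructions.
Total removed = 1 * 4 = 4
Remaining = 25 - 4 = 21

21


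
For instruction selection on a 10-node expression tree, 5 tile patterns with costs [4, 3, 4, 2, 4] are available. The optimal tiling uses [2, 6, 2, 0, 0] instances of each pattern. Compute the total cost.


Total cost = sum(count_i * cost_i)
= 2*4 + 6*3 + 2*4 + 0*2 + 0*4
= 34

34


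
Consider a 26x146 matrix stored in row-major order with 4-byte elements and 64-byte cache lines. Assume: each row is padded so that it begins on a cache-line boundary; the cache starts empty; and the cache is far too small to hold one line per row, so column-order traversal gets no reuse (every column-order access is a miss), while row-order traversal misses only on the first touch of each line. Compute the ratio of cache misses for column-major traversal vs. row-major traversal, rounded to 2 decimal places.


Each row occupies 146 * 4 = 584 bytes and starts on a line boundary, so it spans ceil(584 / 64) = 10 cache lines.
Row-major traversal misses (one per line touched): 26 * ceil(146 * 4 / 64) = 260
Column-major traversal misses (no reuse, every access misses): 26 * 146 = 3796
Ratio = 3796 / 260 = 14.6

14.6


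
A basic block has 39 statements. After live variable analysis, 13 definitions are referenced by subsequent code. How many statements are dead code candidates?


Dead code = total statements - live definitions
= 39 - 13 = 26

26


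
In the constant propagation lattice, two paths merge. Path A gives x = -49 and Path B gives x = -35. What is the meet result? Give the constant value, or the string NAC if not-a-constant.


Meet operation: if both paths give the same constant, result is that constant; if they differ, result is NAC (not-a-constant).
Path A: -49, Path B: -35 -> differ
Result: not-a-constant -> NAC

NAC


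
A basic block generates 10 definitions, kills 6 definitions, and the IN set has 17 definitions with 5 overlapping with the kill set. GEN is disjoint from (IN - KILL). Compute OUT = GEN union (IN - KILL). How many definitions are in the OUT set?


IN - KILL: 17 - 5 = 12 surviving definitions
OUT = GEN + surviving = 10 + 12 = 22

22


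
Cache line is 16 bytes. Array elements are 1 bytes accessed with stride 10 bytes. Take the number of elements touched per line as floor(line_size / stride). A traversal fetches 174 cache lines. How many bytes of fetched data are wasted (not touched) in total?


Elements per line = floor(16 / 10) = 1
Bytes used per line = 1 * 1 = 1
Wasted per line = 16 - 1 = 15
Total wasted = 15 * 174 = 2610

2610


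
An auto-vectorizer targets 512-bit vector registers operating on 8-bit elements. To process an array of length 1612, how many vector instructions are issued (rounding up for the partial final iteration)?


Width = 512 / 8 = 64 elements per vector op
Iterations = ceil(1612 / 64) = 26

26


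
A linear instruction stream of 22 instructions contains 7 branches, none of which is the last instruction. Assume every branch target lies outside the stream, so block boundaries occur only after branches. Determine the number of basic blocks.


With no in-sequence branch targets, the leaders are the first instruction plus the instruction after each branch.
Number of basic blocks = branches + 1
= 7 + 1 = 8

8


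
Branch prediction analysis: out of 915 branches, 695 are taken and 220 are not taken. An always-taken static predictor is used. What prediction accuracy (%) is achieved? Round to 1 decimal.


Predictor: always-taken
Correct predictions = 695
Accuracy = 695 / 915 * 100 = 76.0%

76.0


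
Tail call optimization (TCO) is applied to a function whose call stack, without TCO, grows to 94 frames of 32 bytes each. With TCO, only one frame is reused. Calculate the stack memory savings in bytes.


Without TCO: 94 * 32 = 3008 bytes
With TCO: reuse 1 frame = 32 bytes
Savings = 3008 - 32 = 2976

2976


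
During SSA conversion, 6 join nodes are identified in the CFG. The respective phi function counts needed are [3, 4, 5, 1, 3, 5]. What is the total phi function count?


Total phi functions = sum of phi functions at each join node
= 3 + 4 + 5 + 1 + 3 + 5 = 21

21


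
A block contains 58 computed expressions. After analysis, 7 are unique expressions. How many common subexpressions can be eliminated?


CSE count = total expressions - unique expressions
= 58 - 7 = 51

51


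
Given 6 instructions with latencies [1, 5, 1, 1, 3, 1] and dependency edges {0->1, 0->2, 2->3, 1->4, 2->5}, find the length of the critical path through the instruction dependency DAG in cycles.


Compute longest path through dependency graph: dist(Ik) = max over predecessors of dist + latency(Ik).
dist(I0) = latency 1 = 1
dist(I1) = dist(I0) + 5 = 1 + 5 = 6
dist(I2) = dist(I0) + 1 = 1 + 1 = 2
dist(I3) = dist(I2) + 1 = 2 + 1 = 3
dist(I4) = dist(I1) + 3 = 6 + 3 = 9
dist(I5) = dist(I2) + 1 = 2 + 1 = 3
Critical path = max dist = 9

9


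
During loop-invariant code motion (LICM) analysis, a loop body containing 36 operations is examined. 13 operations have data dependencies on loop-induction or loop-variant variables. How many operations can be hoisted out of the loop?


Invariant candidates = total - loop-dependent
= 36 - 13 = 23

23


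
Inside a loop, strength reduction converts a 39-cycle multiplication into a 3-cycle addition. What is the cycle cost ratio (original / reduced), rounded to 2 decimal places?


Ratio = mult_cost / add_cost = 39 / 3 = 13.0

13.0


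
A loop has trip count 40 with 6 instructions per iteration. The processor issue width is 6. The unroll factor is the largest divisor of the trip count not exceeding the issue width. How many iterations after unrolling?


Largest divisor of 40 <= 6 is 5
New iterations = 40 / 5 = 8

8


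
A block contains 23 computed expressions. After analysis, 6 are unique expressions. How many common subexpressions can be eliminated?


CSE count = total expressions - unique expressions
= 23 - 6 = 17

17


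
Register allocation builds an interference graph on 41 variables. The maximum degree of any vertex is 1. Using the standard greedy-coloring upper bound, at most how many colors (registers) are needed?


Greedy coloring never needs more than (max_degree + 1) colors: when coloring a vertex, at most max_degree neighbors are already colored.
Upper bound = 1 + 1 = 2

2


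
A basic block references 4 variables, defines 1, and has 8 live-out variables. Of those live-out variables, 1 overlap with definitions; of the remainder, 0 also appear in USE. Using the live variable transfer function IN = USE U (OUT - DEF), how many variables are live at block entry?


OUT - DEF: 8 - 1 = 7
|IN| = |USE| + |OUT - DEF| - |USE ∩ (OUT - DEF)| = 4 + 7 - 0 = 11

11


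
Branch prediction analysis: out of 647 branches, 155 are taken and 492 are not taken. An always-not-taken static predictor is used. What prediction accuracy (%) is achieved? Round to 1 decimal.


Predictor: always-not-taken
Correct predictions = 492
Accuracy = 492 / 647 * 100 = 76.0%

76.0


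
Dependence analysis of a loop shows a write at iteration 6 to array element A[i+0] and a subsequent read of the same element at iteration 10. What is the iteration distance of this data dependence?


Distance = read iteration - write iteration
= 10 - 6 = 4

4


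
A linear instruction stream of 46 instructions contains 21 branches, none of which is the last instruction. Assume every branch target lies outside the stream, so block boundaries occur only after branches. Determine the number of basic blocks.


With no in-sequence branch targets, the leaders are the first instruction plus the instruction after each branch.
Number of basic blocks = branches + 1
= 21 + 1 = 22

22


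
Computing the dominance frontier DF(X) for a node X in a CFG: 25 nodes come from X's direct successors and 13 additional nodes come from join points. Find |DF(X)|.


DF(X) = direct successor contributions + join point contributions
= 25 + 13 = 38

38


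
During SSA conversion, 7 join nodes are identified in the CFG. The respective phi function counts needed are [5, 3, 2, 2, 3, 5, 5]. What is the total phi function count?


Total phi functions = sum of phi functions at each join node
= 5 + 3 + 2 + 2 + 3 + 5 + 5 = 25

25


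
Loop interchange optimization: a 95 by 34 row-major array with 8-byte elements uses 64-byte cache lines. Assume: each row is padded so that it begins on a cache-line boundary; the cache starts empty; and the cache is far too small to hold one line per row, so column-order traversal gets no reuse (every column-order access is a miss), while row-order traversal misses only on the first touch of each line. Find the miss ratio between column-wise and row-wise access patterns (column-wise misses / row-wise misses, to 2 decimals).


Each row occupies 34 * 8 = 272 bytes and starts on a line boundary, so it spans ceil(272 / 64) = 5 cache lines.
Row-major traversal misses (one per line touched): 95 * ceil(34 * 8 / 64) = 475
Column-major traversal misses (no reuse, every access misses): 95 * 34 = 3230
Ratio = 3230 / 475 = 6.8

6.8


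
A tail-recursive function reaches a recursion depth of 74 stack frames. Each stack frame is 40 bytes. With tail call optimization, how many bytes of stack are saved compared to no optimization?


Without TCO: 74 * 40 = 2960 bytes
With TCO: reuse 1 frame = 40 bytes
Savings = 2960 - 40 = 2920

2920


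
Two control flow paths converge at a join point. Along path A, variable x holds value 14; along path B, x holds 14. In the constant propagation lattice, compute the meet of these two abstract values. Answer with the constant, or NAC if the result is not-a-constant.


Meet operation: if both paths give the same constant, result is that constant; if they differ, result is NAC (not-a-constant).
Path A: 14, Path B: 14 -> equal
Result: constant -> 14

14


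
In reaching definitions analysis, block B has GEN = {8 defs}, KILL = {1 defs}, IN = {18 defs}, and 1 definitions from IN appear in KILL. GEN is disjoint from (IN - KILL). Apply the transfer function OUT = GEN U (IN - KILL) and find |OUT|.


IN - KILL: 18 - 1 = 17 surviving definitions
OUT = GEN + surviving = 8 + 17 = 25

25


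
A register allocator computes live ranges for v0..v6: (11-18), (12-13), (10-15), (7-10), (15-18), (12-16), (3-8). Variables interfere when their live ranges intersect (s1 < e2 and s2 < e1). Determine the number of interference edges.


Check all pairs for overlapping intervals.
Two intervals (s1,e1) and (s2,e2) overlap if s1 < e2 and s2 < e1.
v0 (11-18) vs v1..v6: overlaps v1, v2, v4, v5 -> 4
v1 (12-13) vs v2..v6: overlaps v2, v5 -> 2
v2 (10-15) vs v3..v6: overlaps v5 -> 1
v3 (7-10) vs v4..v6: overlaps v6 -> 1
v4 (15-18) vs v5..v6: overlaps v5 -> 1
v5 (12-16) vs v6: overlaps none -> 0
Total overlapping pairs = 4 + 2 + 1 + 1 + 1 + 0 = 9

9


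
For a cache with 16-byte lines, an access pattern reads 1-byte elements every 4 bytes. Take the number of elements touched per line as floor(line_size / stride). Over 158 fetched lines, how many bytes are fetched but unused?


Elements per line = floor(16 / 4) = 4
Bytes used per line = 4 * 1 = 4
Wasted per line = 16 - 4 = 12
Total wasted = 12 * 158 = 1896

1896


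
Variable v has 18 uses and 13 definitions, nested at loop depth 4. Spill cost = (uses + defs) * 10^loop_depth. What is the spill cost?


uses + defs = 18 + 13 = 31
10^4 = 10000
Spill cost = 31 * 10000 = 310000

310000


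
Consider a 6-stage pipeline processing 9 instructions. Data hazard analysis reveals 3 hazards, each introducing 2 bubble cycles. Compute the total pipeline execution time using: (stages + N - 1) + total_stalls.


Base cycles = 6 + 9 - 1 = 14
Total stalls = 3 * 2 = 6
Total = 14 + 6 = 20

20


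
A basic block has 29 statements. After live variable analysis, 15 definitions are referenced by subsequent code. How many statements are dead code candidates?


Dead code = total statements - live definitions
= 29 - 15 = 14

14


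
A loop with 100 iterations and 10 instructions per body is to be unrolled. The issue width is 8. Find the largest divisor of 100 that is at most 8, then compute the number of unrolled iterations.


Largest divisor of 100 <= 8 is 5
New iterations = 100 / 5 = 20

20


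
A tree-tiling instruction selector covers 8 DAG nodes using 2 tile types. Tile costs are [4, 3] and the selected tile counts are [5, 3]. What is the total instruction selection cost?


Total cost = sum(count_i * cost_i)
= 5*4 + 3*3
= 29

29


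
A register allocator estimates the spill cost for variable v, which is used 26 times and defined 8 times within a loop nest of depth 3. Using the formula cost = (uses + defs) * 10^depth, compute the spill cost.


uses + defs = 26 + 8 = 34
10^3 = 1000
Spill cost = 34 * 1000 = 34000

34000


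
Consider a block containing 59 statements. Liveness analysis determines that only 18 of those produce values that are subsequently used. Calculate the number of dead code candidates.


Dead code = total statements - live definitions
= 59 - 18 = 41

41


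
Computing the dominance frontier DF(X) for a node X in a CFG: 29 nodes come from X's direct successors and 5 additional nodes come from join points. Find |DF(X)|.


DF(X) = direct successor contributions + join point contributions
= 29 + 5 = 34

34


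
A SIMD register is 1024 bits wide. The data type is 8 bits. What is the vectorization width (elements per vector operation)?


Width = SIMD bits / data type bits
= 1024 / 8 = 128

128


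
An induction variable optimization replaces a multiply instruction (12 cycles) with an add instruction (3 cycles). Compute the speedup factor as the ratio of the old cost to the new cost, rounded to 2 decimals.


Ratio = mult_cost / add_cost = 12 / 3 = 4.0

4.0


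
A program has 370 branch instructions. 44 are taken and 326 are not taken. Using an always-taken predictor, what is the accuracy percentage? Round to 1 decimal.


Predictor: always-taken
Correct predictions = 44
Accuracy = 44 / 370 * 100 = 11.9%

11.9


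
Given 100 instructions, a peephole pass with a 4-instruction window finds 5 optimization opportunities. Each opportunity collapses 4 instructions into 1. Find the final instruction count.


Each match removes 3 instructions.
Total removed = 5 * 3 = 15
Remaining = 100 - 15 = 85

85


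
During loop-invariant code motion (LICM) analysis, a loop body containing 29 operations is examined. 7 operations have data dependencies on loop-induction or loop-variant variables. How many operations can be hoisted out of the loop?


Invariant candidates = total - loop-dependent
= 29 - 7 = 22

22


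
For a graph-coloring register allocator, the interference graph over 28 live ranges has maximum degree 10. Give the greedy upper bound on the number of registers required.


Greedy coloring never needs more than (max_degree + 1) colors: when coloring a vertex, at most max_degree neighbors are already colored.
Upper bound = 10 + 1 = 11

11


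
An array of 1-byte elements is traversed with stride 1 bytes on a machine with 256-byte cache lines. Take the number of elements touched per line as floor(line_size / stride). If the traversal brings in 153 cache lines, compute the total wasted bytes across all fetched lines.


Elements per line = floor(256 / 1) = 256
Bytes used per line = 256 * 1 = 256
Wasted per line = 256 - 256 = 0
Total wasted = 0 * 153 = 0

0


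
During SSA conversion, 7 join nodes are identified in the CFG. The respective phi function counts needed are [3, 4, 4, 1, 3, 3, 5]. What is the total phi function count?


Total phi functions = sum of phi functions at each join node
= 3 + 4 + 4 + 1 + 3 + 3 + 5 = 23

23


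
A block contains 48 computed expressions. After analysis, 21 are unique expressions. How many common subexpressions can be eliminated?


CSE count = total expressions - unique expressions
= 48 - 21 = 27

27


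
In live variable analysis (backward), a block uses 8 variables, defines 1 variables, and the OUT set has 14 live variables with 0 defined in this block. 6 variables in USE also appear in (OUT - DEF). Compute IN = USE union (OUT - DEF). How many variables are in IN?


OUT - DEF: 14 - 0 = 14
|IN| = |USE| + |OUT - DEF| - |USE ∩ (OUT - DEF)| = 8 + 14 - 6 = 16

16


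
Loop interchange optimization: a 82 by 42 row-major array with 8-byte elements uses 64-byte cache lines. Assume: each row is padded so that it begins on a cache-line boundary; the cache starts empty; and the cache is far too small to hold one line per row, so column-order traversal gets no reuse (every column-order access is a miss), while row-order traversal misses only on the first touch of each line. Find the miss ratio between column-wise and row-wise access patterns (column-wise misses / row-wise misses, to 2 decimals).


Each row occupies 42 * 8 = 336 bytes and starts on a line boundary, so it spans ceil(336 / 64) = 6 cache lines.
Row-major traversal misses (one per line touched): 82 * ceil(42 * 8 / 64) = 492
Column-major traversal misses (no reuse, every access misses): 82 * 42 = 3444
Ratio = 3444 / 492 = 7.0

7.0


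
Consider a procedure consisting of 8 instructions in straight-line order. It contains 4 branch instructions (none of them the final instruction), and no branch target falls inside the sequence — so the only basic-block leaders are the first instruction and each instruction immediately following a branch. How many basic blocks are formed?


With no in-sequence branch targets, the leaders are the first instruction plus the instruction after each branch.
Number of basic blocks = branches + 1
= 4 + 1 = 5

5


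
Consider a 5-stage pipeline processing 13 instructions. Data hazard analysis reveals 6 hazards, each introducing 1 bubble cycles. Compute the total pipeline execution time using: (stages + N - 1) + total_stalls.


Base cycles = 5 + 13 - 1 = 17
Total stalls = 6 * 1 = 6
Total = 17 + 6 = 23

23


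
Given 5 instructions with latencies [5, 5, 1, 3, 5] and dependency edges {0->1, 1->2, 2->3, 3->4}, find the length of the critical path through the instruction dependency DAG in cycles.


Compute longest path through dependency graph: dist(Ik) = max over predecessors of dist + latency(Ik).
dist(I0) = latency 5 = 5
dist(I1) = dist(I0) + 5 = 5 + 5 = 10
dist(I2) = dist(I1) + 1 = 10 + 1 = 11
dist(I3) = dist(I2) + 3 = 11 + 3 = 14
dist(I4) = dist(I3) + 5 = 14 + 5 = 19
Critical path = max dist = 19

19


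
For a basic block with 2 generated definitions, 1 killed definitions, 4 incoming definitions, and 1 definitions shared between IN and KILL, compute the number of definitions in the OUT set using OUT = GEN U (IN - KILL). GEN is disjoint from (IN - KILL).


IN - KILL: 4 - 1 = 3 surviving definitions
OUT = GEN + surviving = 2 + 3 = 5

5


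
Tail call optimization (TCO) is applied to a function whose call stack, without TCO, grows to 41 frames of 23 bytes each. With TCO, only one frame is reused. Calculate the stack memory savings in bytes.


Without TCO: 41 * 23 = 943 bytes
With TCO: reuse 1 frame = 23 bytes
Savings = 943 - 23 = 920

920


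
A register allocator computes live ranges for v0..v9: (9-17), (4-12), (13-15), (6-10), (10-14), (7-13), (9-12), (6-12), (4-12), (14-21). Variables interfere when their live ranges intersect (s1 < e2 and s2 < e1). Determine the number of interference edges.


Check all pairs for overlapping intervals.
Two intervals (s1,e1) and (s2,e2) overlap if s1 < e2 and s2 < e1.
v0 (9-17) vs v1..v9: overlaps v1, v2, v3, v4, v5, v6, v7, v8, v9 -> 9
v1 (4-12) vs v2..v9: overlaps v3, v4, v5, v6, v7, v8 -> 6
v2 (13-15) vs v3..v9: overlaps v4, v9 -> 2
v3 (6-10) vs v4..v9: overlaps v5, v6, v7, v8 -> 4
v4 (10-14) vs v5..v9: overlaps v5, v6, v7, v8 -> 4
v5 (7-13) vs v6..v9: overlaps v6, v7, v8 -> 3
v6 (9-12) vs v7..v9: overlaps v7, v8 -> 2
v7 (6-12) vs v8..v9: overlaps v8 -> 1
v8 (4-12) vs v9: overlaps none -> 0
Total overlapping pairs = 9 + 6 + 2 + 4 + 4 + 3 + 2 + 1 + 0 = 31

31


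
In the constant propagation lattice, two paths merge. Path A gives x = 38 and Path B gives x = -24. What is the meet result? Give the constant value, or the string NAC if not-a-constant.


Meet operation: if both paths give the same constant, result is that constant; if they differ, result is NAC (not-a-constant).
Path A: 38, Path B: -24 -> differ
Result: not-a-constant -> NAC

NAC


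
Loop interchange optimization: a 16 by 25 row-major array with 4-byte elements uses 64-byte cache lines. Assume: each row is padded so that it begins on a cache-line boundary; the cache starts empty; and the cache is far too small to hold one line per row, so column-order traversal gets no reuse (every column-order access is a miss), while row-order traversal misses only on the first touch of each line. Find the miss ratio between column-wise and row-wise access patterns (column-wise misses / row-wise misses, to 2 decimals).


Each row occupies 25 * 4 = 100 bytes and starts on a line boundary, so it spans ceil(100 / 64) = 2 cache lines.
Row-major traversal misses (one per line touched): 16 * ceil(25 * 4 / 64) = 32
Column-major traversal misses (no reuse, every access misses): 16 * 25 = 400
Ratio = 400 / 32 = 12.5

12.5


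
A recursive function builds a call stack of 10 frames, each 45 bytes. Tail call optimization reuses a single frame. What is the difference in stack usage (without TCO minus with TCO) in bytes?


Without TCO: 10 * 45 = 450 bytes
With TCO: reuse 1 frame = 45 bytes
Savings = 450 - 45 = 405

405


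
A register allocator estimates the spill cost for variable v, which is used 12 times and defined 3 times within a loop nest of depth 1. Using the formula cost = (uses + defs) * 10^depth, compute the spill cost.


uses + defs = 12 + 3 = 15
10^1 = 10
Spill cost = 15 * 10 = 150

150


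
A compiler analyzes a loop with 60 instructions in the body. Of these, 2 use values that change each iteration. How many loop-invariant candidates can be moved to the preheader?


Invariant candidates = total - loop-dependent
= 60 - 2 = 58

58


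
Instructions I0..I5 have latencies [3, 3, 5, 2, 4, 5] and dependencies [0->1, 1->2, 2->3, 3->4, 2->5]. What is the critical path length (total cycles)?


Compute longest path through dependency graph: dist(Ik) = max over predecessors of dist + latency(Ik).
dist(I0) = latency 3 = 3
dist(I1) = dist(I0) + 3 = 3 + 3 = 6
dist(I2) = dist(I1) + 5 = 6 + 5 = 11
dist(I3) = dist(I2) + 2 = 11 + 2 = 13
dist(I4) = dist(I3) + 4 = 13 + 4 = 17
dist(I5) = dist(I2) + 5 = 11 + 5 = 16
Critical path = max dist = 17

17


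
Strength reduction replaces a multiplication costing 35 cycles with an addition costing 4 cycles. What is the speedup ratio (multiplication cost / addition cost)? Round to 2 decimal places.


Ratio = mult_cost / add_cost = 35 / 4 = 8.75

8.75


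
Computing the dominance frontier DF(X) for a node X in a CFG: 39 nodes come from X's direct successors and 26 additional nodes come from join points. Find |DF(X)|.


DF(X) = direct successor contributions + join point contributions
= 39 + 26 = 65

65


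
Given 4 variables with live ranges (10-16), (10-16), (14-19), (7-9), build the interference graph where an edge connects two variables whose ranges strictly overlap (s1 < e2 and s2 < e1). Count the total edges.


Check all pairs for overlapping intervals.
Two intervals (s1,e1) and (s2,e2) overlap if s1 < e2 and s2 < e1.
v0 (10-16) vs v1..v3: overlaps v1, v2 -> 2
v1 (10-16) vs v2..v3: overlaps v2 -> 1
v2 (14-19) vs v3: overlaps none -> 0
Total overlapping pairs = 2 + 1 + 0 = 3

3


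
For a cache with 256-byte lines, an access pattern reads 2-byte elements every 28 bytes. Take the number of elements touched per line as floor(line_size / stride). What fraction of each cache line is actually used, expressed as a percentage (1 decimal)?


Elements per cache line = floor(256 / 28) = 9
Bytes used = 9 * 2 = 18
Utilization = 18 / 256 * 100 = 7.0%

7.0


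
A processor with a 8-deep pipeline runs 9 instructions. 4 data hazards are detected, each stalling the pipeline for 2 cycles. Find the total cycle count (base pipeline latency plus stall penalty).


Base cycles = 8 + 9 - 1 = 16
Total stalls = 4 * 2 = 8
Total = 16 + 8 = 24

24


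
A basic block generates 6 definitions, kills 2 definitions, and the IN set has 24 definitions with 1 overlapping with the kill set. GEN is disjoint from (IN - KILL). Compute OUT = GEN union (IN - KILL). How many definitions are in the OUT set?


IN - KILL: 24 - 1 = 23 surviving definitions
OUT = GEN + surviving = 6 + 23 = 29

29


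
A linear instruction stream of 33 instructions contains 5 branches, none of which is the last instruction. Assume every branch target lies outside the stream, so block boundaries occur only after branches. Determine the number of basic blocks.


With no in-sequence branch targets, the leaders are the first instruction plus the instruction after each branch.
Number of basic blocks = branches + 1
= 5 + 1 = 6

6


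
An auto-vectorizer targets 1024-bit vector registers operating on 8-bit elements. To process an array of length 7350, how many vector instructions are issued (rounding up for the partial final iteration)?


Width = 1024 / 8 = 128 elements per vector op
Iterations = ceil(7350 / 128) = 58

58


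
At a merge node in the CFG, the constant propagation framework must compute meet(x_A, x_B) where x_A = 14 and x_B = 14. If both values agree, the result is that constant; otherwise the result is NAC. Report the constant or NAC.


Meet operation: if both paths give the same constant, result is that constant; if they differ, result is NAC (not-a-constant).
Path A: 14, Path B: 14 -> equal
Result: constant -> 14

14


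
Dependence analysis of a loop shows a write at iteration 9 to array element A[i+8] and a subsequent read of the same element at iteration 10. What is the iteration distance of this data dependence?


Distance = read iteration - write iteration
= 10 - 9 = 1

1


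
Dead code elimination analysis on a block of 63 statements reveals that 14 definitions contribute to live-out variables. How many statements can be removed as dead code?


Dead code = total statements - live definitions
= 63 - 14 = 49

49


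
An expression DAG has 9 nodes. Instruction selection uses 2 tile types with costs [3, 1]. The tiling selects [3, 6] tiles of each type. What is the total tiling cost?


Total cost = sum(count_i * cost_i)
= 3*3 + 6*1
= 15

15


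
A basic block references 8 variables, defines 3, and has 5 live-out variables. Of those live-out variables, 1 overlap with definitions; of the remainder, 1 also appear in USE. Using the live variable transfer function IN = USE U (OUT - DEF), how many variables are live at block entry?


OUT - DEF: 5 - 1 = 4
|IN| = |USE| + |OUT - DEF| - |USE ∩ (OUT - DEF)| = 8 + 4 - 1 = 11

11


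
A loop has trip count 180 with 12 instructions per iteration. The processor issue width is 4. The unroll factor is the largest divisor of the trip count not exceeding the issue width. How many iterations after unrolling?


Largest divisor of 180 <= 4 is 4
New iterations = 180 / 4 = 45

45


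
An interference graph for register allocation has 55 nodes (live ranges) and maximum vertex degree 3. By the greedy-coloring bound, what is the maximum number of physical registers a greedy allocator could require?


Greedy coloring never needs more than (max_degree + 1) colors: when coloring a vertex, at most max_degree neighbors are already colored.
Upper bound = 3 + 1 = 4

4


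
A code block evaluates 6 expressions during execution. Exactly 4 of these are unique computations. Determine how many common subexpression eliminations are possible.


CSE count = total expressions - unique expressions
= 6 - 4 = 2

2


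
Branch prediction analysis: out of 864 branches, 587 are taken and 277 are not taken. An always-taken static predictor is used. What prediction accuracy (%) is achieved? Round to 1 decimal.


Predictor: always-taken
Correct predictions = 587
Accuracy = 587 / 864 * 100 = 67.9%

67.9


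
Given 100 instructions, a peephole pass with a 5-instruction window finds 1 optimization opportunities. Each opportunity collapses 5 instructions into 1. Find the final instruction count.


Each match removes 4 instructions.
Total removed = 1 * 4 = 4
Remaining = 100 - 4 = 96

96


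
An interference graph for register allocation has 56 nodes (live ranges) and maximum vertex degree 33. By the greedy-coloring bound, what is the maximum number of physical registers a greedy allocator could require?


Greedy coloring never needs more than (max_degree + 1) colors: when coloring a vertex, at most max_degree neighbors are already colored.
Upper bound = 33 + 1 = 34

34


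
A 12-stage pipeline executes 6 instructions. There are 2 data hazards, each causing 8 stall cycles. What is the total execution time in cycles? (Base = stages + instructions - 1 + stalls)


Base cycles = 12 + 6 - 1 = 17
Total stalls = 2 * 8 = 16
Total = 17 + 16 = 33

33


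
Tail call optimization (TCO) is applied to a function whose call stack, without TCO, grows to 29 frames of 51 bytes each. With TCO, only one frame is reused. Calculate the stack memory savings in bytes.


Without TCO: 29 * 51 = 1479 bytes
With TCO: reuse 1 frame = 51 bytes
Savings = 1479 - 51 = 1428

1428


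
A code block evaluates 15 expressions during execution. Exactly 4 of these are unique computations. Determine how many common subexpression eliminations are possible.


CSE count = total expressions - unique expressions
= 15 - 4 = 11

11


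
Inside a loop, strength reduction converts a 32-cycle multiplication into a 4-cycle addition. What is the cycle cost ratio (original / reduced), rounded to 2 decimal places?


Ratio = mult_cost / add_cost = 32 / 4 = 8.0

8.0


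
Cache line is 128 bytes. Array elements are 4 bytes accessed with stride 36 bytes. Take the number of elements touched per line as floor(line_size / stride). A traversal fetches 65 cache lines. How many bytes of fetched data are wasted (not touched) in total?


Elements per line = floor(128 / 36) = 3
Bytes used per line = 3 * 4 = 12
Wasted per line = 128 - 12 = 116
Total wasted = 116 * 65 = 7540

7540


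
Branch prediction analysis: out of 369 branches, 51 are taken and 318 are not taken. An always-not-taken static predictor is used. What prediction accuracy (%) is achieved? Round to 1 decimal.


Predictor: always-not-taken
Correct predictions = 318
Accuracy = 318 / 369 * 100 = 86.2%

86.2


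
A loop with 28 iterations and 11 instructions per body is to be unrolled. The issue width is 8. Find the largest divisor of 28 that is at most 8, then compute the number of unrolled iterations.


Largest divisor of 28 <= 8 is 7
New iterations = 28 / 7 = 4

4


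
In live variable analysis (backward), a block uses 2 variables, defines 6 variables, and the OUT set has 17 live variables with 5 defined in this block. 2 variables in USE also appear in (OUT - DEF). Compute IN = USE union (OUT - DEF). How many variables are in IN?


OUT - DEF: 17 - 5 = 12
|IN| = |USE| + |OUT - DEF| - |USE ∩ (OUT - DEF)| = 2 + 12 - 2 = 12

12


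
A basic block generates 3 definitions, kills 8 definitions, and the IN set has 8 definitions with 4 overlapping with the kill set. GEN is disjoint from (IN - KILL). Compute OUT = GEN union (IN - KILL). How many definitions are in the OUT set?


IN - KILL: 8 - 4 = 4 surviving definitions
OUT = GEN + surviving = 3 + 4 = 7

7


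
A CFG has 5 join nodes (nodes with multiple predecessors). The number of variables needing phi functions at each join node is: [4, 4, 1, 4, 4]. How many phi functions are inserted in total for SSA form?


Total phi functions = sum of phi functions at each join node
= 4 + 4 + 1 + 4 + 4 = 17

17


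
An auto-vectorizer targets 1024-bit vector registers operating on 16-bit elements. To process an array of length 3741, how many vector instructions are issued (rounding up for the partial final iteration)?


Width = 1024 / 16 = 64 elements per vector op
Iterations = ceil(3741 / 64) = 59

59


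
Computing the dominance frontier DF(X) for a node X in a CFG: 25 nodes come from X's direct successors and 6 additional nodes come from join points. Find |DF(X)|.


DF(X) = direct successor contributions + join point contributions
= 25 + 6 = 31

31


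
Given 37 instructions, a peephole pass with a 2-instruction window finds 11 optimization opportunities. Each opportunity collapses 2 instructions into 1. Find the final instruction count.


Each match removes 1 instructions.
Total removed = 11 * 1 = 11
Remaining = 37 - 11 = 26

26


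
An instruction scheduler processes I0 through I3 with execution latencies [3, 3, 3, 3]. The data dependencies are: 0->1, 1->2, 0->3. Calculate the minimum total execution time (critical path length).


Compute longest path through dependency graph: dist(Ik) = max over predecessors of dist + latency(Ik).
dist(I0) = latency 3 = 3
dist(I1) = dist(I0) + 3 = 3 + 3 = 6
dist(I2) = dist(I1) + 3 = 6 + 3 = 9
dist(I3) = dist(I0) + 3 = 3 + 3 = 6
Critical path = max dist = 9

9


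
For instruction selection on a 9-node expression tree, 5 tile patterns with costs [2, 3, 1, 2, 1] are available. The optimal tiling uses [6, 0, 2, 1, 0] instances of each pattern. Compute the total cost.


Total cost = sum(count_i * cost_i)
= 6*2 + 0*3 + 2*1 + 1*2 + 0*1
= 16

16


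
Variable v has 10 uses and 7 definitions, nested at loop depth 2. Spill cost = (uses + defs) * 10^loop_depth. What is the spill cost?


uses + defs = 10 + 7 = 17
10^2 = 100
Spill cost = 17 * 100 = 1700

1700


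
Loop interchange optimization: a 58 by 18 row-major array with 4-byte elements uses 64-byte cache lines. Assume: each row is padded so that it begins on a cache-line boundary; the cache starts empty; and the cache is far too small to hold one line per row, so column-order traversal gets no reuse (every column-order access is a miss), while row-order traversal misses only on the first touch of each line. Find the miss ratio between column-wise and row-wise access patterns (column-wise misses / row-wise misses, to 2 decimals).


Each row occupies 18 * 4 = 72 bytes and starts on a line boundary, so it spans ceil(72 / 64) = 2 cache lines.
Row-major traversal misses (one per line touched): 58 * ceil(18 * 4 / 64) = 116
Column-major traversal misses (no reuse, every access misses): 58 * 18 = 1044
Ratio = 1044 / 116 = 9.0

9.0


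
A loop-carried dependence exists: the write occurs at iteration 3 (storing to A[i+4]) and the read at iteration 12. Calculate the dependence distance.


Distance = read iteration - write iteration
= 12 - 3 = 9

9


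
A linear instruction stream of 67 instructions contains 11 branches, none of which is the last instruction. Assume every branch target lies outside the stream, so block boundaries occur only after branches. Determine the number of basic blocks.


With no in-sequence branch targets, the leaders are the first instruction plus the instruction after each branch.
Number of basic blocks = branches + 1
= 11 + 1 = 12

12


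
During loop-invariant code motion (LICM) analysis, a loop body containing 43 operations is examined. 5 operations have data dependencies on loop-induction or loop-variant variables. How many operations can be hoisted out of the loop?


Invariant candidates = total - loop-dependent
= 43 - 5 = 38

38


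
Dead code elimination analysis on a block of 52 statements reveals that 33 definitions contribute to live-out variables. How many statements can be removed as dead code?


Dead code = total statements - live definitions
= 52 - 33 = 19

19


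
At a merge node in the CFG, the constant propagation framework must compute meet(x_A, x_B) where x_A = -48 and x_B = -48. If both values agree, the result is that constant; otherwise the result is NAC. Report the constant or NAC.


Meet operation: if both paths give the same constant, result is that constant; if they differ, result is NAC (not-a-constant).
Path A: -48, Path B: -48 -> equal
Result: constant -> -48

-48


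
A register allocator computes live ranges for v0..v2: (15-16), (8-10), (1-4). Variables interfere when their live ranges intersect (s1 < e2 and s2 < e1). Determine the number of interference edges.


Check all pairs for overlapping intervals.
Two intervals (s1,e1) and (s2,e2) overlap if s1 < e2 and s2 < e1.
v0 (15-16) vs v1..v2: overlaps none -> 0
v1 (8-10) vs v2: overlaps none -> 0
Total overlapping pairs = 0 + 0 = 0

0


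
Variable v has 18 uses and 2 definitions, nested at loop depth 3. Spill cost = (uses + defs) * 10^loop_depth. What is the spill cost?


uses + defs = 18 + 2 = 20
10^3 = 1000
Spill cost = 20 * 1000 = 20000

20000


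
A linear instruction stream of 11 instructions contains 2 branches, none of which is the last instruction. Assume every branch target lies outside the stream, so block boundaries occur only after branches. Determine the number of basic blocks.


With no in-sequence branch targets, the leaders are the first instruction plus the instruction after each branch.
Number of basic blocks = branches + 1
= 2 + 1 = 3

3


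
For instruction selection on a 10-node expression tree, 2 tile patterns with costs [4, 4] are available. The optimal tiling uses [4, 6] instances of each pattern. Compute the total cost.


Total cost = sum(count_i * cost_i)
= 4*4 + 6*4
= 40

40


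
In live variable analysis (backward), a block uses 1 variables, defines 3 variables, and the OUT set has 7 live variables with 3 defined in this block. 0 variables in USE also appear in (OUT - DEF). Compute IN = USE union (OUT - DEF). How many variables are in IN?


OUT - DEF: 7 - 3 = 4
|IN| = |USE| + |OUT - DEF| - |USE ∩ (OUT - DEF)| = 1 + 4 - 0 = 5

5


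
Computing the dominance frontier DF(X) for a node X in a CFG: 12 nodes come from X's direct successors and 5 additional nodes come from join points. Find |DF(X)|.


DF(X) = direct successor contributions + join point contributions
= 12 + 5 = 17

17


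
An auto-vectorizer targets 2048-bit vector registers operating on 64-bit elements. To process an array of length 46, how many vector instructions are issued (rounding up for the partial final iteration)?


Width = 2048 / 64 = 32 elements per vector op
Iterations = ceil(46 / 32) = 2

2


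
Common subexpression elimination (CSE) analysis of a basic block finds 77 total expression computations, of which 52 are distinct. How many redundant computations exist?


CSE count = total expressions - unique expressions
= 77 - 52 = 25

25


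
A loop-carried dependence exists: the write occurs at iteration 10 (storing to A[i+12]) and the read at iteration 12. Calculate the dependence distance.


Distance = read iteration - write iteration
= 12 - 10 = 2

2


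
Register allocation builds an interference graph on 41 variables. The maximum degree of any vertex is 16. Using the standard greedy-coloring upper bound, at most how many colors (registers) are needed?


Greedy coloring never needs more than (max_degree + 1) colors: when coloring a vertex, at most max_degree neighbors are already colored.
Upper bound = 16 + 1 = 17

17


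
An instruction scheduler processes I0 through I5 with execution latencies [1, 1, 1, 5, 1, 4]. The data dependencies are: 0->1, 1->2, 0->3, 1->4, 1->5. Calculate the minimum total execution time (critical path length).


Compute longest path through dependency graph: dist(Ik) = max over predecessors of dist + latency(Ik).
dist(I0) = latency 1 = 1
dist(I1) = dist(I0) + 1 = 1 + 1 = 2
dist(I2) = dist(I1) + 1 = 2 + 1 = 3
dist(I3) = dist(I0) + 5 = 1 + 5 = 6
dist(I4) = dist(I1) + 1 = 2 + 1 = 3
dist(I5) = dist(I1) + 4 = 2 + 4 = 6
Critical path = max dist = 6

6
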